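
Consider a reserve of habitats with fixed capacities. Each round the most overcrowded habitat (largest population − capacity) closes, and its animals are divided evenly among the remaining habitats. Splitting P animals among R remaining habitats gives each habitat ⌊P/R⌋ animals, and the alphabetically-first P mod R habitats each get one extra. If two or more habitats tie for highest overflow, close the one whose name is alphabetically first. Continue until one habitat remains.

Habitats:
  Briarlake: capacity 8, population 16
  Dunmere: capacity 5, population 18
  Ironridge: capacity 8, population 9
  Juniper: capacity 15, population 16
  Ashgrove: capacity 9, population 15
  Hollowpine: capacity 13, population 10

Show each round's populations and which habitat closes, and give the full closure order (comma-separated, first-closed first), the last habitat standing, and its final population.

Round 1: Ashgrove=15 Briarlake=16 Dunmere=18 Hollowpine=10 Ironridge=9 Juniper=16 → close Dunmere (overflow 13)
  18÷5 = 3 each, +1 to first 3
Round 2: Ashgrove=19 Briarlake=20 Hollowpine=14 Ironridge=12 Juniper=19 → close Briarlake (overflow 12)
  20÷4 = 5 each, +1 to first 0
Round 3: Ashgrove=24 Hollowpine=19 Ironridge=17 Juniper=24 → close Ashgrove (overflow 15)
  24÷3 = 8 each, +1 to first 0
Round 4: Hollowpine=27 Ironridge=25 Juniper=32 → close Ironridge (overflow 17)
  25÷2 = 12 each, +1 to first 1
Round 5: Hollowpine=40 Juniper=44 → close Juniper (overflow 29)
  44÷1 = 44 each, +1 to first 0

Closure order: Dunmere, Briarlake, Ashgrove, Ironridge, Juniper
Last habitat: Hollowpine with 84 animals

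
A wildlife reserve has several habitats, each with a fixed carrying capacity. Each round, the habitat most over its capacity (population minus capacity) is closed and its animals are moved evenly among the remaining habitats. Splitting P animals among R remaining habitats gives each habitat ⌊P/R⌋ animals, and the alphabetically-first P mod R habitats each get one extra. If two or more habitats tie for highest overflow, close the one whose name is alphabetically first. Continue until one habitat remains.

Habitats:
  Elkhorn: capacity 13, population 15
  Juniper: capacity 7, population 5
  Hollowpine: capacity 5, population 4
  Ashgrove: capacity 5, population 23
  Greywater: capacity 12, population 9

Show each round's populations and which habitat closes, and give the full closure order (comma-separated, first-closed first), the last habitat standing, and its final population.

Round 1: Ashgrove=23 Elkhorn=15 Greywater=9 Hollowpine=4 Juniper=5 → close Ashgrove (overflow 18)
  23÷4 = 5 each, +1 to first 3
Round 2: Elkhorn=21 Greywater=15 Hollowpine=10 Juniper=10 → close Elkhorn (overflow 8)
  21÷3 = 7 each, +1 to first 0
Round 3: Greywater=22 Hollowpine=17 Juniper=17 → close Hollowpine (overflow 12)
  17÷2 = 8 each, +1 to first 1
Round 4: Greywater=31 Juniper=25 → close Greywater (overflow 19)
  31÷1 = 31 each, +1 to first 0

Closure order: Ashgrove, Elkhorn, Hollowpine, Greywater
Last habitat: Juniper with 56 animals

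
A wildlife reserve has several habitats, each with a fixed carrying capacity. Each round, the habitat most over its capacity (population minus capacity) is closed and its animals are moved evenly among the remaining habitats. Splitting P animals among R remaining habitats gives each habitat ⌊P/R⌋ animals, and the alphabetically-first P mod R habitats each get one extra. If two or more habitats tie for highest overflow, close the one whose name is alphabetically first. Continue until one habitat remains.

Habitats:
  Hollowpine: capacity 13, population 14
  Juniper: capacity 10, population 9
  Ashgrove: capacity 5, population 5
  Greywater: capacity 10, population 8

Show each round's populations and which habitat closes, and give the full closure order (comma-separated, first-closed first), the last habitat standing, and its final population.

Closure order: Hollowpine, Ashgrove, Greywater
Last habitat: Juniper with 36 animals

Round 1: Ashgrove=5 Greywater=8 Hollowpine=14 Juniper=9 → close Hollowpine (overflow 1)
  14÷3 = 4 each, +1 to first 2
Round 2: Ashgrove=10 Greywater=13 Juniper=13 → close Ashgrove (overflow 5)
  10÷2 = 5 each, +1 to first 0
Round 3: Greywater=18 Juniper=18 → close Greywater (overflow 8)
  18÷1 = 18 each, +1 to first 0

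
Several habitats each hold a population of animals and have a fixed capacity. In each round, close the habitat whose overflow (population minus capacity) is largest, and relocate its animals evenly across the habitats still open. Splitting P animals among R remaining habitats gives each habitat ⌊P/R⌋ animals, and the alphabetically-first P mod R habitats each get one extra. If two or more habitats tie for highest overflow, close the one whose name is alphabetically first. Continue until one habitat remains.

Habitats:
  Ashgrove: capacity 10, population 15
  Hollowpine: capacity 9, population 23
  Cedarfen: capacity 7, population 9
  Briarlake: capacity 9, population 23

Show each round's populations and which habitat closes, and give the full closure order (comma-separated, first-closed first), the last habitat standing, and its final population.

Round 1: Ashgrove=15 Briarlake=23 Cedarfen=9 Hollowpine=23 → close Briarlake (overflow 14)
  23÷3 = 7 each, +1 to first 2
Round 2: Ashgrove=23 Cedarfen=17 Hollowpine=30 → close Hollowpine (overflow 21)
  30÷2 = 15 each, +1 to first 0
Round 3: Ashgrove=38 Cedarfen=32 → close Ashgrove (overflow 28)
  38÷1 = 38 each, +1 to first 0

Closure order: Briarlake, Hollowpine, Ashgrove
Last habitat: Cedarfen with 70 animals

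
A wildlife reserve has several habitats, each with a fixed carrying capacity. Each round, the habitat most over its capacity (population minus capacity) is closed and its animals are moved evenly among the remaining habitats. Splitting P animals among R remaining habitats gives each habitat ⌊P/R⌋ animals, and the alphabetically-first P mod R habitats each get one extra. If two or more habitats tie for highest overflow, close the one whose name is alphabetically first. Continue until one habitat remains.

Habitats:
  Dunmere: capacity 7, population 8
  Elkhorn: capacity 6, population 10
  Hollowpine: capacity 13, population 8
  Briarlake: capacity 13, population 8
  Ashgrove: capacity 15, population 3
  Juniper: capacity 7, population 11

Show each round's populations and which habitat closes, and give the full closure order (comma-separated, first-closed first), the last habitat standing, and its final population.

Round 1: Ashgrove=3 Briarlake=8 Dunmere=8 Elkhorn=10 Hollowpine=8 Juniper=11 → close Elkhorn (overflow 4)
  10÷5 = 2 each, +1 to first 0
Round 2: Ashgrove=5 Briarlake=10 Dunmere=10 Hollowpine=10 Juniper=13 → close Juniper (overflow 6)
  13÷4 = 3 each, +1 to first 1
Round 3: Ashgrove=9 Briarlake=13 Dunmere=13 Hollowpine=13 → close Dunmere (overflow 6)
  13÷3 = 4 each, +1 to first 1
Round 4: Ashgrove=14 Briarlake=17 Hollowpine=17 → close Briarlake (overflow 4)
  17÷2 = 8 each, +1 to first 1
Round 5: Ashgrove=23 Hollowpine=25 → close Hollowpine (overflow 12)
  25÷1 = 25 each, +1 to first 0

Closure order: Elkhorn, Juniper, Dunmere, Briarlake, Hollowpine
Last habitat: Ashgrove with 48 animals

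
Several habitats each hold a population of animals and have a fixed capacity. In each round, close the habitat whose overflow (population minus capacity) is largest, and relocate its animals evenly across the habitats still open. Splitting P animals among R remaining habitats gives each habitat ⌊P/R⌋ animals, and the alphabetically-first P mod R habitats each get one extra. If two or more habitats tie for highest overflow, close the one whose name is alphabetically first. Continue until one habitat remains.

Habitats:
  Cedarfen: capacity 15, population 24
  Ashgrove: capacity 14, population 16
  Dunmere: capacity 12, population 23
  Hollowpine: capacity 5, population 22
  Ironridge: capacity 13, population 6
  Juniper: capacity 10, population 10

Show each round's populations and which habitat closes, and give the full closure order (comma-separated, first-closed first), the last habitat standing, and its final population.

Closure order: Hollowpine, Dunmere, Cedarfen, Ashgrove, Juniper
Last habitat: Ironridge with 101 animals

Round 1: Ashgrove=16 Cedarfen=24 Dunmere=23 Hollowpine=22 Ironridge=6 Juniper=10 → close Hollowpine (overflow 17)
  22÷5 = 4 each, +1 to first 2
Round 2: Ashgrove=21 Cedarfen=29 Dunmere=27 Ironridge=10 Juniper=14 → close Dunmere (overflow 15)
  27÷4 = 6 each, +1 to first 3
Round 3: Ashgrove=28 Cedarfen=36 Ironridge=17 Juniper=20 → close Cedarfen (overflow 21)
  36÷3 = 12 each, +1 to first 0
Round 4: Ashgrove=40 Ironridge=29 Juniper=32 → close Ashgrove (overflow 26)
  40÷2 = 20 each, +1 to first 0
Round 5: Ironridge=49 Juniper=52 → close Juniper (overflow 42)
  52÷1 = 52 each, +1 to first 0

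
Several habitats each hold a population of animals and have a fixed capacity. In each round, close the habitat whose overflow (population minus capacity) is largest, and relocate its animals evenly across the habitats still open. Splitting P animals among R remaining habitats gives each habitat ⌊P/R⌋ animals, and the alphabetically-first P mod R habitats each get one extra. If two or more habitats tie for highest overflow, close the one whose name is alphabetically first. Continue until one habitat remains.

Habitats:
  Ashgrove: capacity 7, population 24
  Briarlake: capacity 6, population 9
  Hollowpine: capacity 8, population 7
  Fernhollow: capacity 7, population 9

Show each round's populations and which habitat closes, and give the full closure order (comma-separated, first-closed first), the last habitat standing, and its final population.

Closure order: Ashgrove, Briarlake, Fernhollow
Last habitat: Hollowpine with 49 animals

Round 1: Ashgrove=24 Briarlake=9 Fernhollow=9 Hollowpine=7 → close Ashgrove (overflow 17)
  24÷3 = 8 each, +1 to first 0
Round 2: Briarlake=17 Fernhollow=17 Hollowpine=15 → close Briarlake (overflow 11)
  17÷2 = 8 each, +1 to first 1
Round 3: Fernhollow=26 Hollowpine=23 → close Fernhollow (overflow 19)
  26÷1 = 26 each, +1 to first 0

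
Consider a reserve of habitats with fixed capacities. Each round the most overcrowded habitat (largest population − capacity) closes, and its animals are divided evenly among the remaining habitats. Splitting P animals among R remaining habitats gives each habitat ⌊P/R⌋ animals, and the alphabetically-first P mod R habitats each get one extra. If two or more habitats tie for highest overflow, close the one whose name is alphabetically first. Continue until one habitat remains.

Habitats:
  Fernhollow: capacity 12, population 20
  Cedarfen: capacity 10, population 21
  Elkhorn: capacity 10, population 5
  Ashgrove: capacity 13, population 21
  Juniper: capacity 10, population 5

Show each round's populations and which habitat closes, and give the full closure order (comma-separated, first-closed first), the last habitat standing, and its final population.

Closure order: Cedarfen, Ashgrove, Fernhollow, Elkhorn
Last habitat: Juniper with 72 animals

Round 1: Ashgrove=21 Cedarfen=21 Elkhorn=5 Fernhollow=20 Juniper=5 → close Cedarfen (overflow 11)
  21÷4 = 5 each, +1 to first 1
Round 2: Ashgrove=27 Elkhorn=10 Fernhollow=25 Juniper=10 → close Ashgrove (overflow 14)
  27÷3 = 9 each, +1 to first 0
Round 3: Elkhorn=19 Fernhollow=34 Juniper=19 → close Fernhollow (overflow 22)
  34÷2 = 17 each, +1 to first 0
Round 4: Elkhorn=36 Juniper=36 → close Elkhorn (overflow 26)
  36÷1 = 36 each, +1 to first 0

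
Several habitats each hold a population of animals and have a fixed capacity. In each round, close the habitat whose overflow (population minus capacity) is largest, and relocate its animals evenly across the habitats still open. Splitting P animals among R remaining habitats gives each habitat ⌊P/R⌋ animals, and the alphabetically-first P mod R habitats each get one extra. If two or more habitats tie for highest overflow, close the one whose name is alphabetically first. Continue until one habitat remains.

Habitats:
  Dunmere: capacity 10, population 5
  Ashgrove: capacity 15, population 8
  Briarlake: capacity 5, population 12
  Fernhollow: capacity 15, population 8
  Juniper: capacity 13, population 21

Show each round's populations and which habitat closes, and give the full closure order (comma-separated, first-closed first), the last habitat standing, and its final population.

Round 1: Ashgrove=8 Briarlake=12 Dunmere=5 Fernhollow=8 Juniper=21 → close Juniper (overflow 8)
  21÷4 = 5 each, +1 to first 1
Round 2: Ashgrove=14 Briarlake=17 Dunmere=10 Fernhollow=13 → close Briarlake (overflow 12)
  17÷3 = 5 each, +1 to first 2
Round 3: Ashgrove=20 Dunmere=16 Fernhollow=18 → close Dunmere (overflow 6)
  16÷2 = 8 each, +1 to first 0
Round 4: Ashgrove=28 Fernhollow=26 → close Ashgrove (overflow 13)
  28÷1 = 28 each, +1 to first 0

Closure order: Juniper, Briarlake, Dunmere, Ashgrove
Last habitat: Fernhollow with 54 animals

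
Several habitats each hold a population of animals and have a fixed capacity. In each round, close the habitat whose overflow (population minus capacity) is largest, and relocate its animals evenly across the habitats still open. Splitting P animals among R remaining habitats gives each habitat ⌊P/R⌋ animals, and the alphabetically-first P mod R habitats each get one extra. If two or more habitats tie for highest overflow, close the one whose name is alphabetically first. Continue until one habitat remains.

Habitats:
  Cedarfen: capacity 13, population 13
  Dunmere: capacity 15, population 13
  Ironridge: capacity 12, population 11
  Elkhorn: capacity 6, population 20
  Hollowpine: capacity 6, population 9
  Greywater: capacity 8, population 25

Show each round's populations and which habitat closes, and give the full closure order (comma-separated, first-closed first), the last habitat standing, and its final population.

Closure order: Greywater, Elkhorn, Hollowpine, Cedarfen, Dunmere
Last habitat: Ironridge with 91 animals

Round 1: Cedarfen=13 Dunmere=13 Elkhorn=20 Greywater=25 Hollowpine=9 Ironridge=11 → close Greywater (overflow 17)
  25÷5 = 5 each, +1 to first 0
Round 2: Cedarfen=18 Dunmere=18 Elkhorn=25 Hollowpine=14 Ironridge=16 → close Elkhorn (overflow 19)
  25÷4 = 6 each, +1 to first 1
Round 3: Cedarfen=25 Dunmere=24 Hollowpine=20 Ironridge=22 → close Hollowpine (overflow 14)
  20÷3 = 6 each, +1 to first 2
Round 4: Cedarfen=32 Dunmere=31 Ironridge=28 → close Cedarfen (overflow 19)
  32÷2 = 16 each, +1 to first 0
Round 5: Dunmere=47 Ironridge=44 → close Dunmere (overflow 32)
  47÷1 = 47 each, +1 to first 0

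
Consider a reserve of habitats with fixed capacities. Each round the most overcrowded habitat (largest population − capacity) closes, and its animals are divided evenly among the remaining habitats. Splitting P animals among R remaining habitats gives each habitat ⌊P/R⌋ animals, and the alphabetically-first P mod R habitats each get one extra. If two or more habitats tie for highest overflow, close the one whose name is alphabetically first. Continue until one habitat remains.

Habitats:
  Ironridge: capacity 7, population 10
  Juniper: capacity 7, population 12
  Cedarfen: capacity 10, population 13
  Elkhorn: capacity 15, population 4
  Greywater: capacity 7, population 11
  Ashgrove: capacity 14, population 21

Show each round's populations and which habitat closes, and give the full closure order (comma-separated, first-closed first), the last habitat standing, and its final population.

Closure order: Ashgrove, Juniper, Cedarfen, Greywater, Ironridge
Last habitat: Elkhorn with 71 animals

Round 1: Ashgrove=21 Cedarfen=13 Elkhorn=4 Greywater=11 Ironridge=10 Juniper=12 → close Ashgrove (overflow 7)
  21÷5 = 4 each, +1 to first 1
Round 2: Cedarfen=18 Elkhorn=8 Greywater=15 Ironridge=14 Juniper=16 → close Juniper (overflow 9)
  16÷4 = 4 each, +1 to first 0
Round 3: Cedarfen=22 Elkhorn=12 Greywater=19 Ironridge=18 → close Cedarfen (overflow 12)
  22÷3 = 7 each, +1 to first 1
Round 4: Elkhorn=20 Greywater=26 Ironridge=25 → close Greywater (overflow 19)
  26÷2 = 13 each, +1 to first 0
Round 5: Elkhorn=33 Ironridge=38 → close Ironridge (overflow 31)
  38÷1 = 38 each, +1 to first 0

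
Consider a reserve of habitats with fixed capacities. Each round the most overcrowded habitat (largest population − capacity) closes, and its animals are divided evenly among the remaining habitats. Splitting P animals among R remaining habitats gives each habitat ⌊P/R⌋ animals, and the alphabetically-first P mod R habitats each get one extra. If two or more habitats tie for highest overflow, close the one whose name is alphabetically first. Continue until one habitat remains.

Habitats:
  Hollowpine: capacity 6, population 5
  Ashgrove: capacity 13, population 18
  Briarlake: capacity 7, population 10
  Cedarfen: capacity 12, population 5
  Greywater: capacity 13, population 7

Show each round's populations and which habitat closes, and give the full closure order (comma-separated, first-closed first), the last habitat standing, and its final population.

Closure order: Ashgrove, Briarlake, Hollowpine, Cedarfen
Last habitat: Greywater with 45 animals

Round 1: Ashgrove=18 Briarlake=10 Cedarfen=5 Greywater=7 Hollowpine=5 → close Ashgrove (overflow 5)
  18÷4 = 4 each, +1 to first 2
Round 2: Briarlake=15 Cedarfen=10 Greywater=11 Hollowpine=9 → close Briarlake (overflow 8)
  15÷3 = 5 each, +1 to first 0
Round 3: Cedarfen=15 Greywater=16 Hollowpine=14 → close Hollowpine (overflow 8)
  14÷2 = 7 each, +1 to first 0
Round 4: Cedarfen=22 Greywater=23 → close Cedarfen (overflow 10)
  22÷1 = 22 each, +1 to first 0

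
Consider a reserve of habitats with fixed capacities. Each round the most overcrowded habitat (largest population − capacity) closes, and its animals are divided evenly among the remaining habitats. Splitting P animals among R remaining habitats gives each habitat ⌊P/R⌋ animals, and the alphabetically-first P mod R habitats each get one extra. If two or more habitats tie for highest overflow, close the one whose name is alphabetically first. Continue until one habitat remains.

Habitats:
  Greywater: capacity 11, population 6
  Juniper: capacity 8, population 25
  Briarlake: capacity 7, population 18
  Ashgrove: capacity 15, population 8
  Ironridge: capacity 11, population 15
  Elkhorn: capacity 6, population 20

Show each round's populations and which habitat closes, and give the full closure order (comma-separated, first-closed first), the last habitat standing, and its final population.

Round 1: Ashgrove=8 Briarlake=18 Elkhorn=20 Greywater=6 Ironridge=15 Juniper=25 → close Juniper (overflow 17)
  25÷5 = 5 each, +1 to first 0
Round 2: Ashgrove=13 Briarlake=23 Elkhorn=25 Greywater=11 Ironridge=20 → close Elkhorn (overflow 19)
  25÷4 = 6 each, +1 to first 1
Round 3: Ashgrove=20 Briarlake=29 Greywater=17 Ironridge=26 → close Briarlake (overflow 22)
  29÷3 = 9 each, +1 to first 2
Round 4: Ashgrove=30 Greywater=27 Ironridge=35 → close Ironridge (overflow 24)
  35÷2 = 17 each, +1 to first 1
Round 5: Ashgrove=48 Greywater=44 → close Ashgrove (overflow 33)
  48÷1 = 48 each, +1 to first 0

Closure order: Juniper, Elkhorn, Briarlake, Ironridge, Ashgrove
Last habitat: Greywater with 92 animals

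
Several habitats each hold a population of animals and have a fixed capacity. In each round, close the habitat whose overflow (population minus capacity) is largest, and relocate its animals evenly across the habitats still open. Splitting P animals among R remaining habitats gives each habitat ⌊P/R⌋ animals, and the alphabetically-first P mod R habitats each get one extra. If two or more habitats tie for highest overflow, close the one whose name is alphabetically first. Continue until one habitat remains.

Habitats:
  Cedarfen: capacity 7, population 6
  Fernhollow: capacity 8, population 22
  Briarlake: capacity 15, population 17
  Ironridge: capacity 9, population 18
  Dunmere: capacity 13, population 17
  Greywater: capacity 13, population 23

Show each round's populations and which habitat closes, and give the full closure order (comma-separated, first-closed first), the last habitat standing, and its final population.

Round 1: Briarlake=17 Cedarfen=6 Dunmere=17 Fernhollow=22 Greywater=23 Ironridge=18 → close Fernhollow (overflow 14)
  22÷5 = 4 each, +1 to first 2
Round 2: Briarlake=22 Cedarfen=11 Dunmere=21 Greywater=27 Ironridge=22 → close Greywater (overflow 14)
  27÷4 = 6 each, +1 to first 3
Round 3: Briarlake=29 Cedarfen=18 Dunmere=28 Ironridge=28 → close Ironridge (overflow 19)
  28÷3 = 9 each, +1 to first 1
Round 4: Briarlake=39 Cedarfen=27 Dunmere=37 → close Briarlake (overflow 24)
  39÷2 = 19 each, +1 to first 1
Round 5: Cedarfen=47 Dunmere=56 → close Dunmere (overflow 43)
  56÷1 = 56 each, +1 to first 0

Closure order: Fernhollow, Greywater, Ironridge, Briarlake, Dunmere
Last habitat: Cedarfen with 103 animals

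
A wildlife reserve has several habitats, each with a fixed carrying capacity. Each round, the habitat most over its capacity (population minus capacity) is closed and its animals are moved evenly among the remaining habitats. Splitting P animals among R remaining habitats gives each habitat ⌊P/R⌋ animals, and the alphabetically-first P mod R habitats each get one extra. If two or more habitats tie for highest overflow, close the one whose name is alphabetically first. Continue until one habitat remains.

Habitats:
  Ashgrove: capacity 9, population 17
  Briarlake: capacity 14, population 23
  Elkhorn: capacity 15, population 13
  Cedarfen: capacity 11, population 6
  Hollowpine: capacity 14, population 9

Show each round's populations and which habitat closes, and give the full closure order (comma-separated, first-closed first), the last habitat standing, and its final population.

Closure order: Briarlake, Ashgrove, Elkhorn, Cedarfen
Last habitat: Hollowpine with 68 animals

Round 1: Ashgrove=17 Briarlake=23 Cedarfen=6 Elkhorn=13 Hollowpine=9 → close Briarlake (overflow 9)
  23÷4 = 5 each, +1 to first 3
Round 2: Ashgrove=23 Cedarfen=12 Elkhorn=19 Hollowpine=14 → close Ashgrove (overflow 14)
  23÷3 = 7 each, +1 to first 2
Round 3: Cedarfen=20 Elkhorn=27 Hollowpine=21 → close Elkhorn (overflow 12)
  27÷2 = 13 each, +1 to first 1
Round 4: Cedarfen=34 Hollowpine=34 → close Cedarfen (overflow 23)
  34÷1 = 34 each, +1 to first 0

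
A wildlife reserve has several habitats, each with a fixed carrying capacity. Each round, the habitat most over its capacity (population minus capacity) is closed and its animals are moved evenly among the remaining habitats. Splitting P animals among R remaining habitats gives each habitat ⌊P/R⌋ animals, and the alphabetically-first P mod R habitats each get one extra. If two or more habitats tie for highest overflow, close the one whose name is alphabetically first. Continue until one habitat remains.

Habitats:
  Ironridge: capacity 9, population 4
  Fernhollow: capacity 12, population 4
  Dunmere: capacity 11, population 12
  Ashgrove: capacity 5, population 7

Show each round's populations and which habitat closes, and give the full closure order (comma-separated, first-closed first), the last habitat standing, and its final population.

Round 1: Ashgrove=7 Dunmere=12 Fernhollow=4 Ironridge=4 → close Ashgrove (overflow 2)
  7÷3 = 2 each, +1 to first 1
Round 2: Dunmere=15 Fernhollow=6 Ironridge=6 → close Dunmere (overflow 4)
  15÷2 = 7 each, +1 to first 1
Round 3: Fernhollow=14 Ironridge=13 → close Ironridge (overflow 4)
  13÷1 = 13 each, +1 to first 0

Closure order: Ashgrove, Dunmere, Ironridge
Last habitat: Fernhollow with 27 animals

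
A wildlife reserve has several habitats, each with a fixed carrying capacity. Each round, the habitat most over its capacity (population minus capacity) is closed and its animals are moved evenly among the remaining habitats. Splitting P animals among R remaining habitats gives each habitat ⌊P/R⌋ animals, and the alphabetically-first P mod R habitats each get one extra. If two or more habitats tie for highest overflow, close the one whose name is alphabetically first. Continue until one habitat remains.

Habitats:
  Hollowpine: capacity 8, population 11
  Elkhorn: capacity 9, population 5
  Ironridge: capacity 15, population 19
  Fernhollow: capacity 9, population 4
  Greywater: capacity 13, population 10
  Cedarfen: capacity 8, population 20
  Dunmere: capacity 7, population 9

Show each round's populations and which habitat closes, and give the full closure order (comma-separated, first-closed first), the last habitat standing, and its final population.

Closure order: Cedarfen, Ironridge, Dunmere, Hollowpine, Elkhorn, Fernhollow
Last habitat: Greywater with 78 animals

Round 1: Cedarfen=20 Dunmere=9 Elkhorn=5 Fernhollow=4 Greywater=10 Hollowpine=11 Ironridge=19 → close Cedarfen (overflow 12)
  20÷6 = 3 each, +1 to first 2
Round 2: Dunmere=13 Elkhorn=9 Fernhollow=7 Greywater=13 Hollowpine=14 Ironridge=22 → close Ironridge (overflow 7)
  22÷5 = 4 each, +1 to first 2
Round 3: Dunmere=18 Elkhorn=14 Fernhollow=11 Greywater=17 Hollowpine=18 → close Dunmere (overflow 11)
  18÷4 = 4 each, +1 to first 2
Round 4: Elkhorn=19 Fernhollow=16 Greywater=21 Hollowpine=22 → close Hollowpine (overflow 14)
  22÷3 = 7 each, +1 to first 1
Round 5: Elkhorn=27 Fernhollow=23 Greywater=28 → close Elkhorn (overflow 18)
  27÷2 = 13 each, +1 to first 1
Round 6: Fernhollow=37 Greywater=41 → close Fernhollow (overflow 28)
  37÷1 = 37 each, +1 to first 0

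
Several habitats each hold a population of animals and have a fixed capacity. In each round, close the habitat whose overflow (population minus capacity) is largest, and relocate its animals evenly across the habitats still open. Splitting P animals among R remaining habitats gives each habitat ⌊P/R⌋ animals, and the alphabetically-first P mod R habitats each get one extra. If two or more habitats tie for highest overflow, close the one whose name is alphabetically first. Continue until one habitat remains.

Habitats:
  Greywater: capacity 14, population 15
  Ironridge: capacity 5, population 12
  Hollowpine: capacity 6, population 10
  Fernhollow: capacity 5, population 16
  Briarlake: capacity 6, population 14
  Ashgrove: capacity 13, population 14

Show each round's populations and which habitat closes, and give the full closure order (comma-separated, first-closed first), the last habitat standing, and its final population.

Round 1: Ashgrove=14 Briarlake=14 Fernhollow=16 Greywater=15 Hollowpine=10 Ironridge=12 → close Fernhollow (overflow 11)
  16÷5 = 3 each, +1 to first 1
Round 2: Ashgrove=18 Briarlake=17 Greywater=18 Hollowpine=13 Ironridge=15 → close Briarlake (overflow 11)
  17÷4 = 4 each, +1 to first 1
Round 3: Ashgrove=23 Greywater=22 Hollowpine=17 Ironridge=19 → close Ironridge (overflow 14)
  19÷3 = 6 each, +1 to first 1
Round 4: Ashgrove=30 Greywater=28 Hollowpine=23 → close Ashgrove (overflow 17)
  30÷2 = 15 each, +1 to first 0
Round 5: Greywater=43 Hollowpine=38 → close Hollowpine (overflow 32)
  38÷1 = 38 each, +1 to first 0

Closure order: Fernhollow, Briarlake, Ironridge, Ashgrove, Hollowpine
Last habitat: Greywater with 81 animals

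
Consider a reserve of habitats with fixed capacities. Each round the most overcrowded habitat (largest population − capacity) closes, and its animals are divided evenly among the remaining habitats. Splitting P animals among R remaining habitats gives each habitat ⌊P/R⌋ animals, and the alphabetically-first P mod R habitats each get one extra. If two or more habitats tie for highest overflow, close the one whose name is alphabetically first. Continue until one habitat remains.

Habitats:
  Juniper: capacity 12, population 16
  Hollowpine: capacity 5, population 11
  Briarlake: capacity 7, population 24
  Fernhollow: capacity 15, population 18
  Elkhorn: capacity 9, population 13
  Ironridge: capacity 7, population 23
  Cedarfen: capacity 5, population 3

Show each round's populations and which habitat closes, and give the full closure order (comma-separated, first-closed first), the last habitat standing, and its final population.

Round 1: Briarlake=24 Cedarfen=3 Elkhorn=13 Fernhollow=18 Hollowpine=11 Ironridge=23 Juniper=16 → close Briarlake (overflow 17)
  24÷6 = 4 each, +1 to first 0
Round 2: Cedarfen=7 Elkhorn=17 Fernhollow=22 Hollowpine=15 Ironridge=27 Juniper=20 → close Ironridge (overflow 20)
  27÷5 = 5 each, +1 to first 2
Round 3: Cedarfen=13 Elkhorn=23 Fernhollow=27 Hollowpine=20 Juniper=25 → close Hollowpine (overflow 15)
  20÷4 = 5 each, +1 to first 0
Round 4: Cedarfen=18 Elkhorn=28 Fernhollow=32 Juniper=30 → close Elkhorn (overflow 19)
  28÷3 = 9 each, +1 to first 1
Round 5: Cedarfen=28 Fernhollow=41 Juniper=39 → close Juniper (overflow 27)
  39÷2 = 19 each, +1 to first 1
Round 6: Cedarfen=48 Fernhollow=60 → close Fernhollow (overflow 45)
  60÷1 = 60 each, +1 to first 0

Closure order: Briarlake, Ironridge, Hollowpine, Elkhorn, Juniper, Fernhollow
Last habitat: Cedarfen with 108 animals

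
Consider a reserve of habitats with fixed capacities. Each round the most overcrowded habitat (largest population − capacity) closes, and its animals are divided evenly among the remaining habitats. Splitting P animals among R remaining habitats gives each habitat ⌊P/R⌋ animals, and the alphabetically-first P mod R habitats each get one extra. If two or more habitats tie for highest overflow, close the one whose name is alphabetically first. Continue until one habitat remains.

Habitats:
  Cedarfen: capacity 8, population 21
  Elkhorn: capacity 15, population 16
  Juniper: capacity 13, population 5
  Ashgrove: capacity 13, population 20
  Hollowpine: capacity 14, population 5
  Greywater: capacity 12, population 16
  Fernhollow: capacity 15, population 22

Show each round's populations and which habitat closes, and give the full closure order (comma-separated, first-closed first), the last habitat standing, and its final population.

Round 1: Ashgrove=20 Cedarfen=21 Elkhorn=16 Fernhollow=22 Greywater=16 Hollowpine=5 Juniper=5 → close Cedarfen (overflow 13)
  21÷6 = 3 each, +1 to first 3
Round 2: Ashgrove=24 Elkhorn=20 Fernhollow=26 Greywater=19 Hollowpine=8 Juniper=8 → close Ashgrove (overflow 11)
  24÷5 = 4 each, +1 to first 4
Round 3: Elkhorn=25 Fernhollow=31 Greywater=24 Hollowpine=13 Juniper=12 → close Fernhollow (overflow 16)
  31÷4 = 7 each, +1 to first 3
Round 4: Elkhorn=33 Greywater=32 Hollowpine=21 Juniper=19 → close Greywater (overflow 20)
  32÷3 = 10 each, +1 to first 2
Round 5: Elkhorn=44 Hollowpine=32 Juniper=29 → close Elkhorn (overflow 29)
  44÷2 = 22 each, +1 to first 0
Round 6: Hollowpine=54 Juniper=51 → close Hollowpine (overflow 40)
  54÷1 = 54 each, +1 to first 0

Closure order: Cedarfen, Ashgrove, Fernhollow, Greywater, Elkhorn, Hollowpine
Last habitat: Juniper with 105 animals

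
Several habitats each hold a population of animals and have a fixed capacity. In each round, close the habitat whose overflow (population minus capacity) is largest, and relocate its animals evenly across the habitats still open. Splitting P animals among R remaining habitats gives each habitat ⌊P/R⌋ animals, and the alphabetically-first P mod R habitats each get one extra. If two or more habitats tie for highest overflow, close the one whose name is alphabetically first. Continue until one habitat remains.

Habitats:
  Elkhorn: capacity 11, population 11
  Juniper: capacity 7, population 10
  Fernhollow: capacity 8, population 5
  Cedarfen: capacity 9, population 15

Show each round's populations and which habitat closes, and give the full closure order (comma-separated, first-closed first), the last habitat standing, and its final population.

Round 1: Cedarfen=15 Elkhorn=11 Fernhollow=5 Juniper=10 → close Cedarfen (overflow 6)
  15÷3 = 5 each, +1 to first 0
Round 2: Elkhorn=16 Fernhollow=10 Juniper=15 → close Juniper (overflow 8)
  15÷2 = 7 each, +1 to first 1
Round 3: Elkhorn=24 Fernhollow=17 → close Elkhorn (overflow 13)
  24÷1 = 24 each, +1 to first 0

Closure order: Cedarfen, Juniper, Elkhorn
Last habitat: Fernhollow with 41 animals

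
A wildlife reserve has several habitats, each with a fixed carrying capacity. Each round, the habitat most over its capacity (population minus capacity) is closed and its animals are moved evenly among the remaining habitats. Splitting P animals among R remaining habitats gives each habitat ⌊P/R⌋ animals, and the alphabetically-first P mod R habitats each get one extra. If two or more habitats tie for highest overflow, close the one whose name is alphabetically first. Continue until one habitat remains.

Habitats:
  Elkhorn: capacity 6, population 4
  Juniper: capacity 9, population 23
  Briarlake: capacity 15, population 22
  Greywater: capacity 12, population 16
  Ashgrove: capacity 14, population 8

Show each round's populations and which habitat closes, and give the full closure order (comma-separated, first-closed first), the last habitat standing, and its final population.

Closure order: Juniper, Briarlake, Greywater, Elkhorn
Last habitat: Ashgrove with 73 animals

Round 1: Ashgrove=8 Briarlake=22 Elkhorn=4 Greywater=16 Juniper=23 → close Juniper (overflow 14)
  23÷4 = 5 each, +1 to first 3
Round 2: Ashgrove=14 Briarlake=28 Elkhorn=10 Greywater=21 → close Briarlake (overflow 13)
  28÷3 = 9 each, +1 to first 1
Round 3: Ashgrove=24 Elkhorn=19 Greywater=30 → close Greywater (overflow 18)
  30÷2 = 15 each, +1 to first 0
Round 4: Ashgrove=39 Elkhorn=34 → close Elkhorn (overflow 28)
  34÷1 = 34 each, +1 to first 0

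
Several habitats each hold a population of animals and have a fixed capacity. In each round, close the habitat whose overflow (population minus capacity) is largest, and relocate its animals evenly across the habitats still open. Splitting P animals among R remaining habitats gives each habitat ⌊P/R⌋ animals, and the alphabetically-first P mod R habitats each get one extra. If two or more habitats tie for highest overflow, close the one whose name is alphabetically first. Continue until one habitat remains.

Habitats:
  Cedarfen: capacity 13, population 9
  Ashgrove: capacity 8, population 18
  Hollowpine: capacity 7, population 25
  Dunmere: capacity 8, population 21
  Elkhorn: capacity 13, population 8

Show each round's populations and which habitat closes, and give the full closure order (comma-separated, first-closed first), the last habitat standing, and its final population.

Closure order: Hollowpine, Dunmere, Ashgrove, Cedarfen
Last habitat: Elkhorn with 81 animals

Round 1: Ashgrove=18 Cedarfen=9 Dunmere=21 Elkhorn=8 Hollowpine=25 → close Hollowpine (overflow 18)
  25÷4 = 6 each, +1 to first 1
Round 2: Ashgrove=25 Cedarfen=15 Dunmere=27 Elkhorn=14 → close Dunmere (overflow 19)
  27÷3 = 9 each, +1 to first 0
Round 3: Ashgrove=34 Cedarfen=24 Elkhorn=23 → close Ashgrove (overflow 26)
  34÷2 = 17 each, +1 to first 0
Round 4: Cedarfen=41 Elkhorn=40 → close Cedarfen (overflow 28)
  41÷1 = 41 each, +1 to first 0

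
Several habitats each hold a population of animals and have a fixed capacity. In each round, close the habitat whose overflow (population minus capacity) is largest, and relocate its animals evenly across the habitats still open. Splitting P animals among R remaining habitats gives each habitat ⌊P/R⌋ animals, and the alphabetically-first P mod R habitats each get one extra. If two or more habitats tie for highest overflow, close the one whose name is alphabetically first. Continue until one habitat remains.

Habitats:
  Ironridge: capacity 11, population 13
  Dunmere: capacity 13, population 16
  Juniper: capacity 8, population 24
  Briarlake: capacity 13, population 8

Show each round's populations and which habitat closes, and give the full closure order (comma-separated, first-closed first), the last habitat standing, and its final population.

Closure order: Juniper, Dunmere, Ironridge
Last habitat: Briarlake with 61 animals

Round 1: Briarlake=8 Dunmere=16 Ironridge=13 Juniper=24 → close Juniper (overflow 16)
  24÷3 = 8 each, +1 to first 0
Round 2: Briarlake=16 Dunmere=24 Ironridge=21 → close Dunmere (overflow 11)
  24÷2 = 12 each, +1 to first 0
Round 3: Briarlake=28 Ironridge=33 → close Ironridge (overflow 22)
  33÷1 = 33 each, +1 to first 0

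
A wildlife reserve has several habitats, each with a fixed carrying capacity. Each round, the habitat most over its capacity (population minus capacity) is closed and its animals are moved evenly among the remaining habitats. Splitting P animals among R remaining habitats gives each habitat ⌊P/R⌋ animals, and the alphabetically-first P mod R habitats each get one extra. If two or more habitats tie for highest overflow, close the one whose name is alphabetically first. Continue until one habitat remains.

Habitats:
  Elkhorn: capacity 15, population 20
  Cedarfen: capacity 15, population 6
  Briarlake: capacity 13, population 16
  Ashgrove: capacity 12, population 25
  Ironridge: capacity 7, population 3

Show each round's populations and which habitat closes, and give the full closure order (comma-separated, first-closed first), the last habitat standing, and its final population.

Closure order: Ashgrove, Elkhorn, Briarlake, Ironridge
Last habitat: Cedarfen with 70 animals

Round 1: Ashgrove=25 Briarlake=16 Cedarfen=6 Elkhorn=20 Ironridge=3 → close Ashgrove (overflow 13)
  25÷4 = 6 each, +1 to first 1
Round 2: Briarlake=23 Cedarfen=12 Elkhorn=26 Ironridge=9 → close Elkhorn (overflow 11)
  26÷3 = 8 each, +1 to first 2
Round 3: Briarlake=32 Cedarfen=21 Ironridge=17 → close Briarlake (overflow 19)
  32÷2 = 16 each, +1 to first 0
Round 4: Cedarfen=37 Ironridge=33 → close Ironridge (overflow 26)
  33÷1 = 33 each, +1 to first 0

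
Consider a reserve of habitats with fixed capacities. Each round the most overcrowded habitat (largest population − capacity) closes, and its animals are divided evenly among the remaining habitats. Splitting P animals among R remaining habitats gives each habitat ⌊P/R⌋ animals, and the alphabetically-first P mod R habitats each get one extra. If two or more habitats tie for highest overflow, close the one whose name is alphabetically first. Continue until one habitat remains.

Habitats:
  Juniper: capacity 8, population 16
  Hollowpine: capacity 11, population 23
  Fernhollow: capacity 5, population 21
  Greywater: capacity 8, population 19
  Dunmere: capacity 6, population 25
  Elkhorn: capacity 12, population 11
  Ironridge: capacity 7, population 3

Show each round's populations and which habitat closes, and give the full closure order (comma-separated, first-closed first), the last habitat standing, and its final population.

Closure order: Dunmere, Fernhollow, Hollowpine, Greywater, Juniper, Elkhorn
Last habitat: Ironridge with 118 animals

Round 1: Dunmere=25 Elkhorn=11 Fernhollow=21 Greywater=19 Hollowpine=23 Ironridge=3 Juniper=16 → close Dunmere (overflow 19)
  25÷6 = 4 each, +1 to first 1
Round 2: Elkhorn=16 Fernhollow=25 Greywater=23 Hollowpine=27 Ironridge=7 Juniper=20 → close Fernhollow (overflow 20)
  25÷5 = 5 each, +1 to first 0
Round 3: Elkhorn=21 Greywater=28 Hollowpine=32 Ironridge=12 Juniper=25 → close Hollowpine (overflow 21)
  32÷4 = 8 each, +1 to first 0
Round 4: Elkhorn=29 Greywater=36 Ironridge=20 Juniper=33 → close Greywater (overflow 28)
  36÷3 = 12 each, +1 to first 0
Round 5: Elkhorn=41 Ironridge=32 Juniper=45 → close Juniper (overflow 37)
  45÷2 = 22 each, +1 to first 1
Round 6: Elkhorn=64 Ironridge=54 → close Elkhorn (overflow 52)
  64÷1 = 64 each, +1 to first 0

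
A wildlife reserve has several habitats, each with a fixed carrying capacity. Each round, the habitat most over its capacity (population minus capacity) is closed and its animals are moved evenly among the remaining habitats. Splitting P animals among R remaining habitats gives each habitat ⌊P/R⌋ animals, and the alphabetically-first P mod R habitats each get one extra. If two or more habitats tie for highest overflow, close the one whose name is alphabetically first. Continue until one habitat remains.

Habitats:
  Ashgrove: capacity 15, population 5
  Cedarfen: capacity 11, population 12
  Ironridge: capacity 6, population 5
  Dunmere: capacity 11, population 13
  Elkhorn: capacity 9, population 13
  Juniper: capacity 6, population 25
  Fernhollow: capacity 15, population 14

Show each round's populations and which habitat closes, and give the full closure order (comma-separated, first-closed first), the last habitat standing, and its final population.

Closure order: Juniper, Elkhorn, Cedarfen, Dunmere, Fernhollow, Ironridge
Last habitat: Ashgrove with 87 animals

Round 1: Ashgrove=5 Cedarfen=12 Dunmere=13 Elkhorn=13 Fernhollow=14 Ironridge=5 Juniper=25 → close Juniper (overflow 19)
  25÷6 = 4 each, +1 to first 1
Round 2: Ashgrove=10 Cedarfen=16 Dunmere=17 Elkhorn=17 Fernhollow=18 Ironridge=9 → close Elkhorn (overflow 8)
  17÷5 = 3 each, +1 to first 2
Round 3: Ashgrove=14 Cedarfen=20 Dunmere=20 Fernhollow=21 Ironridge=12 → close Cedarfen (overflow 9)
  20÷4 = 5 each, +1 to first 0
Round 4: Ashgrove=19 Dunmere=25 Fernhollow=26 Ironridge=17 → close Dunmere (overflow 14)
  25÷3 = 8 each, +1 to first 1
Round 5: Ashgrove=28 Fernhollow=34 Ironridge=25 → close Fernhollow (overflow 19)
  34÷2 = 17 each, +1 to first 0
Round 6: Ashgrove=45 Ironridge=42 → close Ironridge (overflow 36)
  42÷1 = 42 each, +1 to first 0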